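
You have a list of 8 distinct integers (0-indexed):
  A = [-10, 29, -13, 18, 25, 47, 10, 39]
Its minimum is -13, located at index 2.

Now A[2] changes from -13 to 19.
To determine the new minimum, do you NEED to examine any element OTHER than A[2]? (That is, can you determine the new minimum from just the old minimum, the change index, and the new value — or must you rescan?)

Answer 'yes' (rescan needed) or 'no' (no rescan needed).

Old min = -13 at index 2
Change at index 2: -13 -> 19
Index 2 WAS the min and new value 19 > old min -13. Must rescan other elements to find the new min.
Needs rescan: yes

Answer: yes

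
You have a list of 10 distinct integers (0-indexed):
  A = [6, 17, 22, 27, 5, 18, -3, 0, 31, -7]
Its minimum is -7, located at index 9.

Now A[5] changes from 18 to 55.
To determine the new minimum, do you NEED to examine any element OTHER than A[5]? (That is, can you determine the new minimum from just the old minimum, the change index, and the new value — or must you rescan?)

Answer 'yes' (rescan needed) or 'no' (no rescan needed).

Answer: no

Derivation:
Old min = -7 at index 9
Change at index 5: 18 -> 55
Index 5 was NOT the min. New min = min(-7, 55). No rescan of other elements needed.
Needs rescan: no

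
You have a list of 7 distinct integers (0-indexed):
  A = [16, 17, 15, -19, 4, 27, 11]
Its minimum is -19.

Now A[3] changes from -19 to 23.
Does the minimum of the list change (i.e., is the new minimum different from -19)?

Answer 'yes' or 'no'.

Old min = -19
Change: A[3] -19 -> 23
Changed element was the min; new min must be rechecked.
New min = 4; changed? yes

Answer: yes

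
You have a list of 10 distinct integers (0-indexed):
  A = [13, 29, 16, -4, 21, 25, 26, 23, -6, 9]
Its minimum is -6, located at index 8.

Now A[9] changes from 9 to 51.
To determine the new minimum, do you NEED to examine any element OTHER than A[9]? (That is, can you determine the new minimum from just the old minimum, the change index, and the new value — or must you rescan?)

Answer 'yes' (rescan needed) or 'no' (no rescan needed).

Old min = -6 at index 8
Change at index 9: 9 -> 51
Index 9 was NOT the min. New min = min(-6, 51). No rescan of other elements needed.
Needs rescan: no

Answer: no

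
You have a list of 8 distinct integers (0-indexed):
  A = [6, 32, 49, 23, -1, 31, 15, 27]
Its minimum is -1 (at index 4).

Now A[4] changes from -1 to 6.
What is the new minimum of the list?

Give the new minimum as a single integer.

Answer: 6

Derivation:
Old min = -1 (at index 4)
Change: A[4] -1 -> 6
Changed element WAS the min. Need to check: is 6 still <= all others?
  Min of remaining elements: 6
  New min = min(6, 6) = 6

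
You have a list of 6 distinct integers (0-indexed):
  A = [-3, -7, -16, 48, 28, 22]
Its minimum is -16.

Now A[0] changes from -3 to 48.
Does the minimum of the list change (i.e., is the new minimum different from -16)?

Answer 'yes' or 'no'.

Old min = -16
Change: A[0] -3 -> 48
Changed element was NOT the min; min changes only if 48 < -16.
New min = -16; changed? no

Answer: no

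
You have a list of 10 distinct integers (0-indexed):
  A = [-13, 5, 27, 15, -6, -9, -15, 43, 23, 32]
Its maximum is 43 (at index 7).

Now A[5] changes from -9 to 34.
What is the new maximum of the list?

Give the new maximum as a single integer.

Answer: 43

Derivation:
Old max = 43 (at index 7)
Change: A[5] -9 -> 34
Changed element was NOT the old max.
  New max = max(old_max, new_val) = max(43, 34) = 43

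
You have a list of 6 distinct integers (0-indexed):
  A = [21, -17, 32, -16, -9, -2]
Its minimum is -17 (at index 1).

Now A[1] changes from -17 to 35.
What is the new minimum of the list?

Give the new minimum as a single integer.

Answer: -16

Derivation:
Old min = -17 (at index 1)
Change: A[1] -17 -> 35
Changed element WAS the min. Need to check: is 35 still <= all others?
  Min of remaining elements: -16
  New min = min(35, -16) = -16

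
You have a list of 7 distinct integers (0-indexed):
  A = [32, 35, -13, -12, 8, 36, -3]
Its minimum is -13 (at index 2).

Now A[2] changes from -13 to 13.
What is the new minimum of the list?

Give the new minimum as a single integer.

Answer: -12

Derivation:
Old min = -13 (at index 2)
Change: A[2] -13 -> 13
Changed element WAS the min. Need to check: is 13 still <= all others?
  Min of remaining elements: -12
  New min = min(13, -12) = -12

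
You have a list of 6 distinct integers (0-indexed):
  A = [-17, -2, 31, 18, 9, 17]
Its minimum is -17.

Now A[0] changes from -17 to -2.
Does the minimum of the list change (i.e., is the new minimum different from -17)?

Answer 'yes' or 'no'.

Old min = -17
Change: A[0] -17 -> -2
Changed element was the min; new min must be rechecked.
New min = -2; changed? yes

Answer: yes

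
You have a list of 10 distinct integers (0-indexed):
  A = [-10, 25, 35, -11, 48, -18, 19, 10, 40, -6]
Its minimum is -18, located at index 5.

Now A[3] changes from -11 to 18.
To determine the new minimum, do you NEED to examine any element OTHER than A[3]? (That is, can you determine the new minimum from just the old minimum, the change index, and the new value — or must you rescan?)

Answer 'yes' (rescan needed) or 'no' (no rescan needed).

Answer: no

Derivation:
Old min = -18 at index 5
Change at index 3: -11 -> 18
Index 3 was NOT the min. New min = min(-18, 18). No rescan of other elements needed.
Needs rescan: no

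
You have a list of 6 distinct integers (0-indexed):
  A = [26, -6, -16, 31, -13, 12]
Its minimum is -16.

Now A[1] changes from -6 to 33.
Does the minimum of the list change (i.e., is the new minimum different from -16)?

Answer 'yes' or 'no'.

Old min = -16
Change: A[1] -6 -> 33
Changed element was NOT the min; min changes only if 33 < -16.
New min = -16; changed? no

Answer: no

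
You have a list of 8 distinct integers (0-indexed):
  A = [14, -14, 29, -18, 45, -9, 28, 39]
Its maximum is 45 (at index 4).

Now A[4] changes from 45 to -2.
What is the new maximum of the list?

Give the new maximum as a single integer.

Answer: 39

Derivation:
Old max = 45 (at index 4)
Change: A[4] 45 -> -2
Changed element WAS the max -> may need rescan.
  Max of remaining elements: 39
  New max = max(-2, 39) = 39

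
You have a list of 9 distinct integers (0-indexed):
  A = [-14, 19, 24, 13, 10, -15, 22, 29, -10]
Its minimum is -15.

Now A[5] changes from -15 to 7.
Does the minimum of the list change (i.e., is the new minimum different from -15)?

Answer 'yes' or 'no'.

Old min = -15
Change: A[5] -15 -> 7
Changed element was the min; new min must be rechecked.
New min = -14; changed? yes

Answer: yes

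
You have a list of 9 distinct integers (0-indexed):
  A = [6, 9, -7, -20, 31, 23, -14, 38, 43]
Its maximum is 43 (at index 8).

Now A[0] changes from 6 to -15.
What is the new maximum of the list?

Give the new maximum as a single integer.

Old max = 43 (at index 8)
Change: A[0] 6 -> -15
Changed element was NOT the old max.
  New max = max(old_max, new_val) = max(43, -15) = 43

Answer: 43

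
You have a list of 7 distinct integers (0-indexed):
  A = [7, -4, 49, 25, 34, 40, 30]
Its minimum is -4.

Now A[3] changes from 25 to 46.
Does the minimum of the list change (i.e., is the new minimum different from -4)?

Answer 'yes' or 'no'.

Answer: no

Derivation:
Old min = -4
Change: A[3] 25 -> 46
Changed element was NOT the min; min changes only if 46 < -4.
New min = -4; changed? no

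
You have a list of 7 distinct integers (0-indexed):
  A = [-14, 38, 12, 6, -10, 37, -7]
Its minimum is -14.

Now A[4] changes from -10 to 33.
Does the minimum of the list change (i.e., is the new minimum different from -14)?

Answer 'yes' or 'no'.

Old min = -14
Change: A[4] -10 -> 33
Changed element was NOT the min; min changes only if 33 < -14.
New min = -14; changed? no

Answer: no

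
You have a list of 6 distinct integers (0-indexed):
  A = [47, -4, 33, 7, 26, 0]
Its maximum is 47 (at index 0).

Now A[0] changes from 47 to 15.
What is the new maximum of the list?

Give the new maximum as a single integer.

Old max = 47 (at index 0)
Change: A[0] 47 -> 15
Changed element WAS the max -> may need rescan.
  Max of remaining elements: 33
  New max = max(15, 33) = 33

Answer: 33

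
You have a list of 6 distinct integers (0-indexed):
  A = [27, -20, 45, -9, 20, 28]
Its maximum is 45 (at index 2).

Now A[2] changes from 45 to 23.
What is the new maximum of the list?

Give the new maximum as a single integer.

Answer: 28

Derivation:
Old max = 45 (at index 2)
Change: A[2] 45 -> 23
Changed element WAS the max -> may need rescan.
  Max of remaining elements: 28
  New max = max(23, 28) = 28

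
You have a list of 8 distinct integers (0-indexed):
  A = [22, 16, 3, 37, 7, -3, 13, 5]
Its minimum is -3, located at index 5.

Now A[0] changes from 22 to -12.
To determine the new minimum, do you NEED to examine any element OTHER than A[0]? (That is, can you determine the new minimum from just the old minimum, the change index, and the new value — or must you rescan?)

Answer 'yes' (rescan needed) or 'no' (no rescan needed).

Answer: no

Derivation:
Old min = -3 at index 5
Change at index 0: 22 -> -12
Index 0 was NOT the min. New min = min(-3, -12). No rescan of other elements needed.
Needs rescan: no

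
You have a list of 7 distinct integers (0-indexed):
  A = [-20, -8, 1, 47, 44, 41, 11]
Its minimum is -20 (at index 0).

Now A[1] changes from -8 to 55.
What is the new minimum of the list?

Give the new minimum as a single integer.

Answer: -20

Derivation:
Old min = -20 (at index 0)
Change: A[1] -8 -> 55
Changed element was NOT the old min.
  New min = min(old_min, new_val) = min(-20, 55) = -20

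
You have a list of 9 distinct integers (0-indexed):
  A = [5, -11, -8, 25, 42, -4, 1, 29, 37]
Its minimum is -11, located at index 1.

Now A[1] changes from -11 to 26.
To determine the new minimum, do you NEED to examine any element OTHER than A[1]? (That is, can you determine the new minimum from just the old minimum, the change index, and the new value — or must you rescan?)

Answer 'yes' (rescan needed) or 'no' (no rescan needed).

Answer: yes

Derivation:
Old min = -11 at index 1
Change at index 1: -11 -> 26
Index 1 WAS the min and new value 26 > old min -11. Must rescan other elements to find the new min.
Needs rescan: yes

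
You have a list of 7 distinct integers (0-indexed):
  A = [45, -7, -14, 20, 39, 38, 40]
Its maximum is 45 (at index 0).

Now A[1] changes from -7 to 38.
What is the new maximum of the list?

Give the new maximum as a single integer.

Answer: 45

Derivation:
Old max = 45 (at index 0)
Change: A[1] -7 -> 38
Changed element was NOT the old max.
  New max = max(old_max, new_val) = max(45, 38) = 45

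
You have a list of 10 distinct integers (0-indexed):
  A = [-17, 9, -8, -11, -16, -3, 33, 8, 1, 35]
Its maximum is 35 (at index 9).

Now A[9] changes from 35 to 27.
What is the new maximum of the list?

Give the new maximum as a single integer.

Old max = 35 (at index 9)
Change: A[9] 35 -> 27
Changed element WAS the max -> may need rescan.
  Max of remaining elements: 33
  New max = max(27, 33) = 33

Answer: 33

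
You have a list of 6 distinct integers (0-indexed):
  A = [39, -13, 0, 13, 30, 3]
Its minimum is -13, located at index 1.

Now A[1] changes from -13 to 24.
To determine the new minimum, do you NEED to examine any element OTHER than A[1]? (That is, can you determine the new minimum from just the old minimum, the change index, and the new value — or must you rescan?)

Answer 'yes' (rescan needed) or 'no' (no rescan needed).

Answer: yes

Derivation:
Old min = -13 at index 1
Change at index 1: -13 -> 24
Index 1 WAS the min and new value 24 > old min -13. Must rescan other elements to find the new min.
Needs rescan: yes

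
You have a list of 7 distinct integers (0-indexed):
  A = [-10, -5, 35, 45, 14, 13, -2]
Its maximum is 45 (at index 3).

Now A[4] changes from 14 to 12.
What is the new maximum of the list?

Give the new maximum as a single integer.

Old max = 45 (at index 3)
Change: A[4] 14 -> 12
Changed element was NOT the old max.
  New max = max(old_max, new_val) = max(45, 12) = 45

Answer: 45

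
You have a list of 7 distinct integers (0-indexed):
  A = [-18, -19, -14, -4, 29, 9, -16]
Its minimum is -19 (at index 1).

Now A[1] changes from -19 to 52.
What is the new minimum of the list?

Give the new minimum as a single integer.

Answer: -18

Derivation:
Old min = -19 (at index 1)
Change: A[1] -19 -> 52
Changed element WAS the min. Need to check: is 52 still <= all others?
  Min of remaining elements: -18
  New min = min(52, -18) = -18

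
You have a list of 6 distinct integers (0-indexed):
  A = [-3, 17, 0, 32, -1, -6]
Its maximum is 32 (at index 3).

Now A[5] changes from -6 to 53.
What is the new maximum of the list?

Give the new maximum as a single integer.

Answer: 53

Derivation:
Old max = 32 (at index 3)
Change: A[5] -6 -> 53
Changed element was NOT the old max.
  New max = max(old_max, new_val) = max(32, 53) = 53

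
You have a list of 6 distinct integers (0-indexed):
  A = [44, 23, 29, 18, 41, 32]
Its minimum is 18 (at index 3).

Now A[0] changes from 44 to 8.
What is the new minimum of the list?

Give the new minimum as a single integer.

Answer: 8

Derivation:
Old min = 18 (at index 3)
Change: A[0] 44 -> 8
Changed element was NOT the old min.
  New min = min(old_min, new_val) = min(18, 8) = 8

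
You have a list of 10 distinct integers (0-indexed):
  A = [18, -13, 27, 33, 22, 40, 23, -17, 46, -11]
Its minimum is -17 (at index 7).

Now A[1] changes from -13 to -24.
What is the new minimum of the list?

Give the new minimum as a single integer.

Answer: -24

Derivation:
Old min = -17 (at index 7)
Change: A[1] -13 -> -24
Changed element was NOT the old min.
  New min = min(old_min, new_val) = min(-17, -24) = -24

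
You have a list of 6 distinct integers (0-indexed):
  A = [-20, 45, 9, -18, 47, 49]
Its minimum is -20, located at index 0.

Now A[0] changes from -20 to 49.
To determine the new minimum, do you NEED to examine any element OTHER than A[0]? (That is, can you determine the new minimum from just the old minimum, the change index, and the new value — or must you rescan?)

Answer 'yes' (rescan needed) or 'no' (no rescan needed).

Old min = -20 at index 0
Change at index 0: -20 -> 49
Index 0 WAS the min and new value 49 > old min -20. Must rescan other elements to find the new min.
Needs rescan: yes

Answer: yes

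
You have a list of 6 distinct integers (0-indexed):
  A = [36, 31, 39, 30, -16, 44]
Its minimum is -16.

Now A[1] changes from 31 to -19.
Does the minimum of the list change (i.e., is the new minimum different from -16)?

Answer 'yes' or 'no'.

Old min = -16
Change: A[1] 31 -> -19
Changed element was NOT the min; min changes only if -19 < -16.
New min = -19; changed? yes

Answer: yes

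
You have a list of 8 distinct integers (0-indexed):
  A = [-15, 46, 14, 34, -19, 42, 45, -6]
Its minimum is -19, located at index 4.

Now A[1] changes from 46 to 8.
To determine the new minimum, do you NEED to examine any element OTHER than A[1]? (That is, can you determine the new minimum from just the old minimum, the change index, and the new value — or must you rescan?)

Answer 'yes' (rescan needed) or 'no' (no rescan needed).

Answer: no

Derivation:
Old min = -19 at index 4
Change at index 1: 46 -> 8
Index 1 was NOT the min. New min = min(-19, 8). No rescan of other elements needed.
Needs rescan: no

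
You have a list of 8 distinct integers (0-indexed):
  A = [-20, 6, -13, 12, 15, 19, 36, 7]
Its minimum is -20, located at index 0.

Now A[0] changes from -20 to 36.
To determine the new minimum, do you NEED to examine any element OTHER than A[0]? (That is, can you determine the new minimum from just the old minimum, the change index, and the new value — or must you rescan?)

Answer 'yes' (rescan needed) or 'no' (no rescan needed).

Old min = -20 at index 0
Change at index 0: -20 -> 36
Index 0 WAS the min and new value 36 > old min -20. Must rescan other elements to find the new min.
Needs rescan: yes

Answer: yes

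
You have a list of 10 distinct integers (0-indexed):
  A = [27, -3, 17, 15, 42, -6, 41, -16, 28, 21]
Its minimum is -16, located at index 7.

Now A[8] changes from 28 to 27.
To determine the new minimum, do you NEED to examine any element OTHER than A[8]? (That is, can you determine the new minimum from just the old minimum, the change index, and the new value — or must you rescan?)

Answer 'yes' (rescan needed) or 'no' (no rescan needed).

Answer: no

Derivation:
Old min = -16 at index 7
Change at index 8: 28 -> 27
Index 8 was NOT the min. New min = min(-16, 27). No rescan of other elements needed.
Needs rescan: no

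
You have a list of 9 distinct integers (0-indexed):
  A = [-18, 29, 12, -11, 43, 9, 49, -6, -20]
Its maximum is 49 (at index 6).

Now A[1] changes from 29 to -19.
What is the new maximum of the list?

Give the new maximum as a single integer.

Old max = 49 (at index 6)
Change: A[1] 29 -> -19
Changed element was NOT the old max.
  New max = max(old_max, new_val) = max(49, -19) = 49

Answer: 49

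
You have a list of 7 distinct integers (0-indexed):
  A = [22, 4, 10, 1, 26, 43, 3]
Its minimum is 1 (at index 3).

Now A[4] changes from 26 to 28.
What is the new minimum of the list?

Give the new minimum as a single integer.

Answer: 1

Derivation:
Old min = 1 (at index 3)
Change: A[4] 26 -> 28
Changed element was NOT the old min.
  New min = min(old_min, new_val) = min(1, 28) = 1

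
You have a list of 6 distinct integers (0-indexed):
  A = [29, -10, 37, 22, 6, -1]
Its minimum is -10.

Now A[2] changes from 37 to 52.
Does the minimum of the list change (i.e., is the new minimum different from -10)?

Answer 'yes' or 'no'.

Answer: no

Derivation:
Old min = -10
Change: A[2] 37 -> 52
Changed element was NOT the min; min changes only if 52 < -10.
New min = -10; changed? no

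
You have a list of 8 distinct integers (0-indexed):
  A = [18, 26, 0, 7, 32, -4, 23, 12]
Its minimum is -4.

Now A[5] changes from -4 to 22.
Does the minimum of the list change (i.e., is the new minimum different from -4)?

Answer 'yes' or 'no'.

Answer: yes

Derivation:
Old min = -4
Change: A[5] -4 -> 22
Changed element was the min; new min must be rechecked.
New min = 0; changed? yes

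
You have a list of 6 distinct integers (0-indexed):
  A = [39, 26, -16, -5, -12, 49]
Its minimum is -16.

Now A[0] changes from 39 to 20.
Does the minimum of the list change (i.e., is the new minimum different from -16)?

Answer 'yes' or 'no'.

Answer: no

Derivation:
Old min = -16
Change: A[0] 39 -> 20
Changed element was NOT the min; min changes only if 20 < -16.
New min = -16; changed? no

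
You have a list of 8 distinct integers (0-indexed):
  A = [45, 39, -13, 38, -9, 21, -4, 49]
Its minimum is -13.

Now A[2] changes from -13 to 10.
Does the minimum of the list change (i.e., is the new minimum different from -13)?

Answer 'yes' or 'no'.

Old min = -13
Change: A[2] -13 -> 10
Changed element was the min; new min must be rechecked.
New min = -9; changed? yes

Answer: yes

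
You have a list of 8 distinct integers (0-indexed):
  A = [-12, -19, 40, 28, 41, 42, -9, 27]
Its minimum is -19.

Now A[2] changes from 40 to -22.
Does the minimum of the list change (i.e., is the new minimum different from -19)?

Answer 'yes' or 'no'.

Answer: yes

Derivation:
Old min = -19
Change: A[2] 40 -> -22
Changed element was NOT the min; min changes only if -22 < -19.
New min = -22; changed? yes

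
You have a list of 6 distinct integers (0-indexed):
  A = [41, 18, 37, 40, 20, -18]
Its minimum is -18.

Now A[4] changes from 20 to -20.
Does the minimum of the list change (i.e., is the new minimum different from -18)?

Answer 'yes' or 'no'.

Old min = -18
Change: A[4] 20 -> -20
Changed element was NOT the min; min changes only if -20 < -18.
New min = -20; changed? yes

Answer: yes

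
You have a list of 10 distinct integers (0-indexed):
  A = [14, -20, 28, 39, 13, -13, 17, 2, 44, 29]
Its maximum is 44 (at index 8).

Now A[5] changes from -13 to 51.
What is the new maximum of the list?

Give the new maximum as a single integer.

Answer: 51

Derivation:
Old max = 44 (at index 8)
Change: A[5] -13 -> 51
Changed element was NOT the old max.
  New max = max(old_max, new_val) = max(44, 51) = 51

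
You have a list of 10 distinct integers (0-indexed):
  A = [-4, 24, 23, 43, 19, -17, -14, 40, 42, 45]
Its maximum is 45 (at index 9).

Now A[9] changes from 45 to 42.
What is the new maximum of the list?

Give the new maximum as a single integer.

Answer: 43

Derivation:
Old max = 45 (at index 9)
Change: A[9] 45 -> 42
Changed element WAS the max -> may need rescan.
  Max of remaining elements: 43
  New max = max(42, 43) = 43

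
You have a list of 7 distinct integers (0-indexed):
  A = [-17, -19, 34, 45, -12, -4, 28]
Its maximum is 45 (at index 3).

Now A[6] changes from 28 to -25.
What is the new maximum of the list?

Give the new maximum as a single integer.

Answer: 45

Derivation:
Old max = 45 (at index 3)
Change: A[6] 28 -> -25
Changed element was NOT the old max.
  New max = max(old_max, new_val) = max(45, -25) = 45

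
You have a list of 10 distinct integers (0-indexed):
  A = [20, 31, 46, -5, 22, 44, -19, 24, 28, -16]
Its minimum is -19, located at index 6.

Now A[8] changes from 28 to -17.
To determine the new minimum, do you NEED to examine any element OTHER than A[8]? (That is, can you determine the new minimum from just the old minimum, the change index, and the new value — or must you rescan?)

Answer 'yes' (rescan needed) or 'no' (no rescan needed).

Old min = -19 at index 6
Change at index 8: 28 -> -17
Index 8 was NOT the min. New min = min(-19, -17). No rescan of other elements needed.
Needs rescan: no

Answer: no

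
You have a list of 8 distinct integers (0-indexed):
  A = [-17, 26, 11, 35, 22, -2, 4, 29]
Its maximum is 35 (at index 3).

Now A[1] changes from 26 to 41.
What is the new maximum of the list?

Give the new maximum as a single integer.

Answer: 41

Derivation:
Old max = 35 (at index 3)
Change: A[1] 26 -> 41
Changed element was NOT the old max.
  New max = max(old_max, new_val) = max(35, 41) = 41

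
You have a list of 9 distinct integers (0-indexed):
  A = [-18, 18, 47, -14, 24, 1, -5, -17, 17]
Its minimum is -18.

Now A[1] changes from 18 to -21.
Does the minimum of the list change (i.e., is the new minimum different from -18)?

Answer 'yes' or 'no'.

Answer: yes

Derivation:
Old min = -18
Change: A[1] 18 -> -21
Changed element was NOT the min; min changes only if -21 < -18.
New min = -21; changed? yes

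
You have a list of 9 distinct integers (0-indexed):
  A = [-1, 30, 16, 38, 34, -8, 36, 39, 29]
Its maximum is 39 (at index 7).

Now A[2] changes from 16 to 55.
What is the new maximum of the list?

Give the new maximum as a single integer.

Answer: 55

Derivation:
Old max = 39 (at index 7)
Change: A[2] 16 -> 55
Changed element was NOT the old max.
  New max = max(old_max, new_val) = max(39, 55) = 55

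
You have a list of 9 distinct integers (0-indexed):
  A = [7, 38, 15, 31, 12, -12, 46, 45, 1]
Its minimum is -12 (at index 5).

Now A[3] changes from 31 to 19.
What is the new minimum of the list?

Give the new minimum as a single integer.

Answer: -12

Derivation:
Old min = -12 (at index 5)
Change: A[3] 31 -> 19
Changed element was NOT the old min.
  New min = min(old_min, new_val) = min(-12, 19) = -12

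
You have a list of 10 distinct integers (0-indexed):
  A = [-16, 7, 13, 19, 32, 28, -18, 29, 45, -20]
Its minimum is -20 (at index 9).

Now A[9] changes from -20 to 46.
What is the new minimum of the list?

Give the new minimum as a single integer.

Old min = -20 (at index 9)
Change: A[9] -20 -> 46
Changed element WAS the min. Need to check: is 46 still <= all others?
  Min of remaining elements: -18
  New min = min(46, -18) = -18

Answer: -18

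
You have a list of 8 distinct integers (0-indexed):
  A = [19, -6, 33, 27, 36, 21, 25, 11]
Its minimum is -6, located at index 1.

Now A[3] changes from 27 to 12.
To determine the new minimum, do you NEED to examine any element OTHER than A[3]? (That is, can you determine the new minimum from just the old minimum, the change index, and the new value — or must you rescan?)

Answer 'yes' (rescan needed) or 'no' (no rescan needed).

Old min = -6 at index 1
Change at index 3: 27 -> 12
Index 3 was NOT the min. New min = min(-6, 12). No rescan of other elements needed.
Needs rescan: no

Answer: no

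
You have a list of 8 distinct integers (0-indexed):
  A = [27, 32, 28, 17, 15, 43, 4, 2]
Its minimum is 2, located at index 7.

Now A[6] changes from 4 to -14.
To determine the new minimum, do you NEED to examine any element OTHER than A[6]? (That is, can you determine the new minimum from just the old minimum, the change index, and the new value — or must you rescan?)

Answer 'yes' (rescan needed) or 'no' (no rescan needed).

Answer: no

Derivation:
Old min = 2 at index 7
Change at index 6: 4 -> -14
Index 6 was NOT the min. New min = min(2, -14). No rescan of other elements needed.
Needs rescan: no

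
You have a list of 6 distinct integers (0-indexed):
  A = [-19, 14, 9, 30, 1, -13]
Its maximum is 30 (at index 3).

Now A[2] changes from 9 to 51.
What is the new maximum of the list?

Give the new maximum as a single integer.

Answer: 51

Derivation:
Old max = 30 (at index 3)
Change: A[2] 9 -> 51
Changed element was NOT the old max.
  New max = max(old_max, new_val) = max(30, 51) = 51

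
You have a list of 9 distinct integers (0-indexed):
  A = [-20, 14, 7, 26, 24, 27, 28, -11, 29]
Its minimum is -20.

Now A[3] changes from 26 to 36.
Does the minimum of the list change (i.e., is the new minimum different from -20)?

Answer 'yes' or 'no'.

Old min = -20
Change: A[3] 26 -> 36
Changed element was NOT the min; min changes only if 36 < -20.
New min = -20; changed? no

Answer: no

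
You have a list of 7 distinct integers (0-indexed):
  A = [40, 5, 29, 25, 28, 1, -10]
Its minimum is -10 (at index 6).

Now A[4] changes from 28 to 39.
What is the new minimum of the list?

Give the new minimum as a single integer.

Old min = -10 (at index 6)
Change: A[4] 28 -> 39
Changed element was NOT the old min.
  New min = min(old_min, new_val) = min(-10, 39) = -10

Answer: -10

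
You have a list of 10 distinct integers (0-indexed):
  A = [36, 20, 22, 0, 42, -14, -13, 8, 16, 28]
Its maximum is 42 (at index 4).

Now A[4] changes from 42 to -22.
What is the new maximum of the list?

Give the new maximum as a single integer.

Old max = 42 (at index 4)
Change: A[4] 42 -> -22
Changed element WAS the max -> may need rescan.
  Max of remaining elements: 36
  New max = max(-22, 36) = 36

Answer: 36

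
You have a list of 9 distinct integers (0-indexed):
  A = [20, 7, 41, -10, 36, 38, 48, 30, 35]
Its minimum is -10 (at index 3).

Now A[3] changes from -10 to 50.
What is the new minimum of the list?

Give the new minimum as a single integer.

Answer: 7

Derivation:
Old min = -10 (at index 3)
Change: A[3] -10 -> 50
Changed element WAS the min. Need to check: is 50 still <= all others?
  Min of remaining elements: 7
  New min = min(50, 7) = 7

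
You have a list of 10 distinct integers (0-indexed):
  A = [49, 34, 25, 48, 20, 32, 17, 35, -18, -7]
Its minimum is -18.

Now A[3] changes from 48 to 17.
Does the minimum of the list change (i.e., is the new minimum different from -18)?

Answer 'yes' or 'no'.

Old min = -18
Change: A[3] 48 -> 17
Changed element was NOT the min; min changes only if 17 < -18.
New min = -18; changed? no

Answer: no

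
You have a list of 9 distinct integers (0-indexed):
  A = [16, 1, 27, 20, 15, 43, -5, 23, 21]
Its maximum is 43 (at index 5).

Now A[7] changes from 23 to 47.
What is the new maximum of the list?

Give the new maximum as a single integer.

Answer: 47

Derivation:
Old max = 43 (at index 5)
Change: A[7] 23 -> 47
Changed element was NOT the old max.
  New max = max(old_max, new_val) = max(43, 47) = 47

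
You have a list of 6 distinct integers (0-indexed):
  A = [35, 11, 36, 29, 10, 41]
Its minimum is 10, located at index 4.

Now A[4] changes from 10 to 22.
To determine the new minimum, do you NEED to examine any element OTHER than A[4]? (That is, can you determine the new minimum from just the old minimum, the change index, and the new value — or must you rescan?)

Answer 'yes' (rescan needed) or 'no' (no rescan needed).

Old min = 10 at index 4
Change at index 4: 10 -> 22
Index 4 WAS the min and new value 22 > old min 10. Must rescan other elements to find the new min.
Needs rescan: yes

Answer: yes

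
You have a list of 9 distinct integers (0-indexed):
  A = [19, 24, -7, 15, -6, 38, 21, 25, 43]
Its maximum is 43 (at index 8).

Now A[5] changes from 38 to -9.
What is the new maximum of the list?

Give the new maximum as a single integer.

Old max = 43 (at index 8)
Change: A[5] 38 -> -9
Changed element was NOT the old max.
  New max = max(old_max, new_val) = max(43, -9) = 43

Answer: 43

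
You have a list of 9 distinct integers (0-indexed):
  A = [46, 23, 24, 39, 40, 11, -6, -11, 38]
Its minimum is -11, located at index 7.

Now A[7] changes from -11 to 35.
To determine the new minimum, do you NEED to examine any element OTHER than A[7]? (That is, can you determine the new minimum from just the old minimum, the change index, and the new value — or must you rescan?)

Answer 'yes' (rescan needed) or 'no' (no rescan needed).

Old min = -11 at index 7
Change at index 7: -11 -> 35
Index 7 WAS the min and new value 35 > old min -11. Must rescan other elements to find the new min.
Needs rescan: yes

Answer: yes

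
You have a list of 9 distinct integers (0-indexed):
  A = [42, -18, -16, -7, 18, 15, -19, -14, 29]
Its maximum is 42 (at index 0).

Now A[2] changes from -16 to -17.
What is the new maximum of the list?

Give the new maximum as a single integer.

Answer: 42

Derivation:
Old max = 42 (at index 0)
Change: A[2] -16 -> -17
Changed element was NOT the old max.
  New max = max(old_max, new_val) = max(42, -17) = 42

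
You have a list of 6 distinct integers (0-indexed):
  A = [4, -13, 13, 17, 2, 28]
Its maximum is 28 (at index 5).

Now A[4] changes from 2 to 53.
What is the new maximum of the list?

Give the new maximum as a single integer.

Old max = 28 (at index 5)
Change: A[4] 2 -> 53
Changed element was NOT the old max.
  New max = max(old_max, new_val) = max(28, 53) = 53

Answer: 53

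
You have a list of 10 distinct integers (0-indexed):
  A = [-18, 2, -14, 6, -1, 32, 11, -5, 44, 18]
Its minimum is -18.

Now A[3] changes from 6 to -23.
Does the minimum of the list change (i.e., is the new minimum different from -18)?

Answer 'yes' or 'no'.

Answer: yes

Derivation:
Old min = -18
Change: A[3] 6 -> -23
Changed element was NOT the min; min changes only if -23 < -18.
New min = -23; changed? yes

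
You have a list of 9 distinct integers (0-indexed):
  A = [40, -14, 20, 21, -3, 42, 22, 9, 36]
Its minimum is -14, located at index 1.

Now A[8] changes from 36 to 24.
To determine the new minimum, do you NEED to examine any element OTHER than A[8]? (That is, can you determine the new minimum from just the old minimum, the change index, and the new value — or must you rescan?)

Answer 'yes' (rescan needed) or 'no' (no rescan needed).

Answer: no

Derivation:
Old min = -14 at index 1
Change at index 8: 36 -> 24
Index 8 was NOT the min. New min = min(-14, 24). No rescan of other elements needed.
Needs rescan: no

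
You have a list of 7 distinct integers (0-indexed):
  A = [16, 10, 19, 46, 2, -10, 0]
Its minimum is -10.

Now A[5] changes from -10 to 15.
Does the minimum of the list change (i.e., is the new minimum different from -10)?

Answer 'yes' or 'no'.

Answer: yes

Derivation:
Old min = -10
Change: A[5] -10 -> 15
Changed element was the min; new min must be rechecked.
New min = 0; changed? yes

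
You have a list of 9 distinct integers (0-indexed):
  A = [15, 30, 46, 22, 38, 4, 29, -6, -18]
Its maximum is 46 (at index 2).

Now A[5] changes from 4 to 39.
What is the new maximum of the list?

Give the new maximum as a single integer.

Old max = 46 (at index 2)
Change: A[5] 4 -> 39
Changed element was NOT the old max.
  New max = max(old_max, new_val) = max(46, 39) = 46

Answer: 46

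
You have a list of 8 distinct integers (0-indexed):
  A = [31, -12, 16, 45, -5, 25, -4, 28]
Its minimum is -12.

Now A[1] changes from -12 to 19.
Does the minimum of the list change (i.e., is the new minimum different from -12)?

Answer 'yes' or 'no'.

Answer: yes

Derivation:
Old min = -12
Change: A[1] -12 -> 19
Changed element was the min; new min must be rechecked.
New min = -5; changed? yes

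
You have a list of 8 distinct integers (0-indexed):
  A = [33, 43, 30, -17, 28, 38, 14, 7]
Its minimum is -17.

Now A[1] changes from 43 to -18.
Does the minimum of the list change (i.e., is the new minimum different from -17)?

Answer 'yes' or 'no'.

Answer: yes

Derivation:
Old min = -17
Change: A[1] 43 -> -18
Changed element was NOT the min; min changes only if -18 < -17.
New min = -18; changed? yes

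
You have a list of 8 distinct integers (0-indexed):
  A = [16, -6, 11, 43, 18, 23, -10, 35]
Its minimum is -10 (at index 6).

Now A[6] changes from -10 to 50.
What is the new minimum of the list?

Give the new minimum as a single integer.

Answer: -6

Derivation:
Old min = -10 (at index 6)
Change: A[6] -10 -> 50
Changed element WAS the min. Need to check: is 50 still <= all others?
  Min of remaining elements: -6
  New min = min(50, -6) = -6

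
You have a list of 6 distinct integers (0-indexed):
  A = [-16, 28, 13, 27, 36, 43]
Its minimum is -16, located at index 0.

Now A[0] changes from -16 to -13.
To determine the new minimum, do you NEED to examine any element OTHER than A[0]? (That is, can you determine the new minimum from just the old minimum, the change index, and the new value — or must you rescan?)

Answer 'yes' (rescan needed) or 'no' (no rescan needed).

Old min = -16 at index 0
Change at index 0: -16 -> -13
Index 0 WAS the min and new value -13 > old min -16. Must rescan other elements to find the new min.
Needs rescan: yes

Answer: yes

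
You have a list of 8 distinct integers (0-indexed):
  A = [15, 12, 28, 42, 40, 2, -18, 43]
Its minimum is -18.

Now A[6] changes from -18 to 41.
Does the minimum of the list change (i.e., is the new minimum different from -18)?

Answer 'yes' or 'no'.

Answer: yes

Derivation:
Old min = -18
Change: A[6] -18 -> 41
Changed element was the min; new min must be rechecked.
New min = 2; changed? yes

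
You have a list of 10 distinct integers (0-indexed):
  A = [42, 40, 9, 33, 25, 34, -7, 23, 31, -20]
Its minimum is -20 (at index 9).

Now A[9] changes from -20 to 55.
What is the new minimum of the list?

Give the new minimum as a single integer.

Answer: -7

Derivation:
Old min = -20 (at index 9)
Change: A[9] -20 -> 55
Changed element WAS the min. Need to check: is 55 still <= all others?
  Min of remaining elements: -7
  New min = min(55, -7) = -7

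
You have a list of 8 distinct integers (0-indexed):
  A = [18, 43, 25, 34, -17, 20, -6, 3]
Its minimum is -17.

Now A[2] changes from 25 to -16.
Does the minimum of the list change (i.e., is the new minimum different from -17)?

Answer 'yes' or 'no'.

Answer: no

Derivation:
Old min = -17
Change: A[2] 25 -> -16
Changed element was NOT the min; min changes only if -16 < -17.
New min = -17; changed? no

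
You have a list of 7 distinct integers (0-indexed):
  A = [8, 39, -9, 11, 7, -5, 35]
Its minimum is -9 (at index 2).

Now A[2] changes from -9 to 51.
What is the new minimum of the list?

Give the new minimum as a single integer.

Answer: -5

Derivation:
Old min = -9 (at index 2)
Change: A[2] -9 -> 51
Changed element WAS the min. Need to check: is 51 still <= all others?
  Min of remaining elements: -5
  New min = min(51, -5) = -5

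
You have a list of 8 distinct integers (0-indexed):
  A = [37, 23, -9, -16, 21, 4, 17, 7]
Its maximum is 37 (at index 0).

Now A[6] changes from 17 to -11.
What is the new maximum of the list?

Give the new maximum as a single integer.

Old max = 37 (at index 0)
Change: A[6] 17 -> -11
Changed element was NOT the old max.
  New max = max(old_max, new_val) = max(37, -11) = 37

Answer: 37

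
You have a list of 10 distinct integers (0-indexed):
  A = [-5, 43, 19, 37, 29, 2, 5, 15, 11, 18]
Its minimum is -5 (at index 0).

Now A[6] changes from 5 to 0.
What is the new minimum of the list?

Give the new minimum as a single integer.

Answer: -5

Derivation:
Old min = -5 (at index 0)
Change: A[6] 5 -> 0
Changed element was NOT the old min.
  New min = min(old_min, new_val) = min(-5, 0) = -5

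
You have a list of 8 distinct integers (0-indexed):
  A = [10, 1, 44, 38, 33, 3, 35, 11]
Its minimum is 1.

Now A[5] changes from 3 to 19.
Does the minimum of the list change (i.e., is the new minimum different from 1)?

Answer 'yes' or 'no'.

Answer: no

Derivation:
Old min = 1
Change: A[5] 3 -> 19
Changed element was NOT the min; min changes only if 19 < 1.
New min = 1; changed? no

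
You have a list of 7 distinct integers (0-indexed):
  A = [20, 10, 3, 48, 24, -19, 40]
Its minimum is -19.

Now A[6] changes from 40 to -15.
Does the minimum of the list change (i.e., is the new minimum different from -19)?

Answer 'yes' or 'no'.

Answer: no

Derivation:
Old min = -19
Change: A[6] 40 -> -15
Changed element was NOT the min; min changes only if -15 < -19.
New min = -19; changed? no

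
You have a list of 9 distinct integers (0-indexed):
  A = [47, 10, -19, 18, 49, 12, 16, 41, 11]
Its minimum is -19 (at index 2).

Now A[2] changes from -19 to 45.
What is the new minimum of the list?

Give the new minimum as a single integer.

Answer: 10

Derivation:
Old min = -19 (at index 2)
Change: A[2] -19 -> 45
Changed element WAS the min. Need to check: is 45 still <= all others?
  Min of remaining elements: 10
  New min = min(45, 10) = 10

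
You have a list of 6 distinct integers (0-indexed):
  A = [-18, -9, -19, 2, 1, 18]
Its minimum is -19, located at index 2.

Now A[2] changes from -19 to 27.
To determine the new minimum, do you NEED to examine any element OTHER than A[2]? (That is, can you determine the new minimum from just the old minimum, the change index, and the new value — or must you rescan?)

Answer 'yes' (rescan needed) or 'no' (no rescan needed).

Old min = -19 at index 2
Change at index 2: -19 -> 27
Index 2 WAS the min and new value 27 > old min -19. Must rescan other elements to find the new min.
Needs rescan: yes

Answer: yes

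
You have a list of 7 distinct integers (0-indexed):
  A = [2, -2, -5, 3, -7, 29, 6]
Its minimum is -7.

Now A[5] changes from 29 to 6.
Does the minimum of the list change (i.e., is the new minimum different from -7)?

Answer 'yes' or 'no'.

Answer: no

Derivation:
Old min = -7
Change: A[5] 29 -> 6
Changed element was NOT the min; min changes only if 6 < -7.
New min = -7; changed? no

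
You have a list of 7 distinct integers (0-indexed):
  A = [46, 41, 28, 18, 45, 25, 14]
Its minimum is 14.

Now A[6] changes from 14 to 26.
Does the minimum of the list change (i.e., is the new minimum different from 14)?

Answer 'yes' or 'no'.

Old min = 14
Change: A[6] 14 -> 26
Changed element was the min; new min must be rechecked.
New min = 18; changed? yes

Answer: yes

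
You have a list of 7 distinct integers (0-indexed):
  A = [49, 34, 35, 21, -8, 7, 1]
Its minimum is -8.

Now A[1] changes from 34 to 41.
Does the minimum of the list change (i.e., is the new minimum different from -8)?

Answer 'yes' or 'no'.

Old min = -8
Change: A[1] 34 -> 41
Changed element was NOT the min; min changes only if 41 < -8.
New min = -8; changed? no

Answer: no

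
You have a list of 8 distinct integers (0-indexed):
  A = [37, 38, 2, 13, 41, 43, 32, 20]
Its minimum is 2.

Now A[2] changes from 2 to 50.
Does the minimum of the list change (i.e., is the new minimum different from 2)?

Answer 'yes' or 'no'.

Answer: yes

Derivation:
Old min = 2
Change: A[2] 2 -> 50
Changed element was the min; new min must be rechecked.
New min = 13; changed? yes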